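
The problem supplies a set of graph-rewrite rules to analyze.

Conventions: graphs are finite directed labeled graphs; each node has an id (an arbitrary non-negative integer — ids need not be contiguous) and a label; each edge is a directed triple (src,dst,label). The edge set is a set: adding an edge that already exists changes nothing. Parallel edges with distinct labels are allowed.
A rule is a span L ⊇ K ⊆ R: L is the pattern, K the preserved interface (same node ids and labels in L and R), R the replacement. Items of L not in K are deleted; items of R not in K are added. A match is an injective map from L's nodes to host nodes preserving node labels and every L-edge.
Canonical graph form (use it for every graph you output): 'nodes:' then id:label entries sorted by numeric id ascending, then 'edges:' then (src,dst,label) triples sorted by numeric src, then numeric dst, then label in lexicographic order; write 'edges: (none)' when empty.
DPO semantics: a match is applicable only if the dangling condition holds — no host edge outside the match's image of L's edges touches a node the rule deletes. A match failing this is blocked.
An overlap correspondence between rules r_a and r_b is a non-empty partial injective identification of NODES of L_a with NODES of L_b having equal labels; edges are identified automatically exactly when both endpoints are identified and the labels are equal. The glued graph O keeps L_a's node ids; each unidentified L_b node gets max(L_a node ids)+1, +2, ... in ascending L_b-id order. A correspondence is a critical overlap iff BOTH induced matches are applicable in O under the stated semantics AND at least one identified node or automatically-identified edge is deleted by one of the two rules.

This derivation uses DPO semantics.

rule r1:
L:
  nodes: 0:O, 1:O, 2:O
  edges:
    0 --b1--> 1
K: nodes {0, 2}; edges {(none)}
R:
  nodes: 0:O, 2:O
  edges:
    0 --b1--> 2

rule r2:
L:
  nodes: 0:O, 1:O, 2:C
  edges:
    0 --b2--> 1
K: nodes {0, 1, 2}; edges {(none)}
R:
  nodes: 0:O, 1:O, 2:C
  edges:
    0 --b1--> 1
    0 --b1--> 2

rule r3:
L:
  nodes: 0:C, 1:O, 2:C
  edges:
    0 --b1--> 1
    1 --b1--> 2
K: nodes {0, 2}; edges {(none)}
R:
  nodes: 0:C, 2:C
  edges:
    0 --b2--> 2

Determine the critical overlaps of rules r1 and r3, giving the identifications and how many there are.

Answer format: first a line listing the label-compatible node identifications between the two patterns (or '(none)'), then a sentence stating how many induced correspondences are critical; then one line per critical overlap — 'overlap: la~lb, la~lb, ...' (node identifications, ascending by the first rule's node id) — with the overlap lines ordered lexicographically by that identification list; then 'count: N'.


label-compatible node identifications between L(r1) and L(r3): 0~1, 1~1, 2~1
1 of the induced correspondences is a critical overlap of r1 and r3.
overlap: 2~1
count: 1


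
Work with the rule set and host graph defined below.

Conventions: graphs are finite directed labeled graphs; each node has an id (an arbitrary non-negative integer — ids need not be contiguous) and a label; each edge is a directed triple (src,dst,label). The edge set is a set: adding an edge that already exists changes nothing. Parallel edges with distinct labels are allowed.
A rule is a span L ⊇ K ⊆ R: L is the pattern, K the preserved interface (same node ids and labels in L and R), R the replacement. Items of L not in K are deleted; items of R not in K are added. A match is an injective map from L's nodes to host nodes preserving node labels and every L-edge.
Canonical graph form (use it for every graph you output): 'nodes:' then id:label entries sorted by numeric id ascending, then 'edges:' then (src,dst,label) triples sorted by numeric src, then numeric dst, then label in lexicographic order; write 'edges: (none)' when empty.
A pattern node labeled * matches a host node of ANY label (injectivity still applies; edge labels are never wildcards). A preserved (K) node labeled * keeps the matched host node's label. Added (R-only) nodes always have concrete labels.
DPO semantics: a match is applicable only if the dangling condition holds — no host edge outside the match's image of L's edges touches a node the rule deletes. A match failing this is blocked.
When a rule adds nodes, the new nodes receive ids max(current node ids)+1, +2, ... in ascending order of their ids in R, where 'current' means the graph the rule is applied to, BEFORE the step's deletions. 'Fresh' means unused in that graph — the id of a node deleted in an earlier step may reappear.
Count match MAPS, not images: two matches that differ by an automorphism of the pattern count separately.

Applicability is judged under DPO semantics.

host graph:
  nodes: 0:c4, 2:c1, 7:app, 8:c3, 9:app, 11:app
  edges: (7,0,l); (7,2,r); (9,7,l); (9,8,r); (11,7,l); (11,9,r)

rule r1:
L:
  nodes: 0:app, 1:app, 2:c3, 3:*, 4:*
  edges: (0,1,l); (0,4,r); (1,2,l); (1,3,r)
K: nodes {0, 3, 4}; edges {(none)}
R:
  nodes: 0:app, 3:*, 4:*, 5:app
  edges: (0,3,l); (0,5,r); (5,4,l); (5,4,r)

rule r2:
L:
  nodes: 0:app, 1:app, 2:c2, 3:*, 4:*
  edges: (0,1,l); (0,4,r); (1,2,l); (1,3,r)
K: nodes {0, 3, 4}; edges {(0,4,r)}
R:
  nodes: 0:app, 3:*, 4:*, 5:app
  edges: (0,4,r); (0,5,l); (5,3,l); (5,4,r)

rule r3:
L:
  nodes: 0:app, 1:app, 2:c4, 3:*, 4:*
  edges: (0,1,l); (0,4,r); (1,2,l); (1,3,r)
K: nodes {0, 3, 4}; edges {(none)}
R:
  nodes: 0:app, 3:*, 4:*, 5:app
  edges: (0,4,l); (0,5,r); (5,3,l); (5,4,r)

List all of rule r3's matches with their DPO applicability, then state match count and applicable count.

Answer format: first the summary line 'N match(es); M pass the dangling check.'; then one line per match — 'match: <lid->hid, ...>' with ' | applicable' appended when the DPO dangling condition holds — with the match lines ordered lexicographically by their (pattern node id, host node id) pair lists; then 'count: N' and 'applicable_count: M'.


2 match(es); 0 pass the dangling check.
match: 0->9, 1->7, 2->0, 3->2, 4->8
match: 0->11, 1->7, 2->0, 3->2, 4->9
count: 2
applicable_count: 0


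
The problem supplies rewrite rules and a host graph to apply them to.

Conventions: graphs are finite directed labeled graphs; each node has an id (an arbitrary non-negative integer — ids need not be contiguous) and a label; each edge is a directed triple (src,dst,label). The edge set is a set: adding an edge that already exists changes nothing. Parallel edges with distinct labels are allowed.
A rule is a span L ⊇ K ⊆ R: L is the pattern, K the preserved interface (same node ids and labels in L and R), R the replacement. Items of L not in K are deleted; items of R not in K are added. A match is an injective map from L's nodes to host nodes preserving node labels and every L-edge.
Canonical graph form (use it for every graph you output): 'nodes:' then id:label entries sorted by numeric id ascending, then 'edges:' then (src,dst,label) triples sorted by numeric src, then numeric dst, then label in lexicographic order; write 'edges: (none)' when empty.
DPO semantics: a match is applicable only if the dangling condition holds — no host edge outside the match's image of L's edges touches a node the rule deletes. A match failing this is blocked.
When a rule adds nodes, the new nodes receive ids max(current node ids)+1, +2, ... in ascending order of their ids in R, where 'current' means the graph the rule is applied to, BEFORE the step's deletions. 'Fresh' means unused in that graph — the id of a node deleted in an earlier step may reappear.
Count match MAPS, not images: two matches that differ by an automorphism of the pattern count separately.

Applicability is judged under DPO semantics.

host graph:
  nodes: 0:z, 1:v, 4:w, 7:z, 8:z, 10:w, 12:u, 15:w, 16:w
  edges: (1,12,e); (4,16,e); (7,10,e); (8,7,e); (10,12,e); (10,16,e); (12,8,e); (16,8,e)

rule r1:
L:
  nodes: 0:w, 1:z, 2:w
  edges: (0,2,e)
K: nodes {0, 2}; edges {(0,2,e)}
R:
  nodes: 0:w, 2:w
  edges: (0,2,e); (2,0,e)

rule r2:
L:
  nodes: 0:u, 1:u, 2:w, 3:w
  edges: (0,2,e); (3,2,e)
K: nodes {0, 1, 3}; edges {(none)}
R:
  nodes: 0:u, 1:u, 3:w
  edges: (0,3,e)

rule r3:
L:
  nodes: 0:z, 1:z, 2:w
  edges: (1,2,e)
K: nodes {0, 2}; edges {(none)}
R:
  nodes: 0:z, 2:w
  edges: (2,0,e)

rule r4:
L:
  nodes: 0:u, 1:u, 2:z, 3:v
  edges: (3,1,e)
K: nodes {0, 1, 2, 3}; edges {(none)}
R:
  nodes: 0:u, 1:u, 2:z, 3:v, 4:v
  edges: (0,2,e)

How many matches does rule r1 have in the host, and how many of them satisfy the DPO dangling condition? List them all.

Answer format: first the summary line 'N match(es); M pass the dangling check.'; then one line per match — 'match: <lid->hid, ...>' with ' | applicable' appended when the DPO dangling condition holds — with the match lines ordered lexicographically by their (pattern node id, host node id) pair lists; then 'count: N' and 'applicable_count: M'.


6 match(es); 2 pass the dangling check.
match: 0->4, 1->0, 2->16 | applicable
match: 0->4, 1->7, 2->16
match: 0->4, 1->8, 2->16
match: 0->10, 1->0, 2->16 | applicable
match: 0->10, 1->7, 2->16
match: 0->10, 1->8, 2->16
count: 6
applicable_count: 2


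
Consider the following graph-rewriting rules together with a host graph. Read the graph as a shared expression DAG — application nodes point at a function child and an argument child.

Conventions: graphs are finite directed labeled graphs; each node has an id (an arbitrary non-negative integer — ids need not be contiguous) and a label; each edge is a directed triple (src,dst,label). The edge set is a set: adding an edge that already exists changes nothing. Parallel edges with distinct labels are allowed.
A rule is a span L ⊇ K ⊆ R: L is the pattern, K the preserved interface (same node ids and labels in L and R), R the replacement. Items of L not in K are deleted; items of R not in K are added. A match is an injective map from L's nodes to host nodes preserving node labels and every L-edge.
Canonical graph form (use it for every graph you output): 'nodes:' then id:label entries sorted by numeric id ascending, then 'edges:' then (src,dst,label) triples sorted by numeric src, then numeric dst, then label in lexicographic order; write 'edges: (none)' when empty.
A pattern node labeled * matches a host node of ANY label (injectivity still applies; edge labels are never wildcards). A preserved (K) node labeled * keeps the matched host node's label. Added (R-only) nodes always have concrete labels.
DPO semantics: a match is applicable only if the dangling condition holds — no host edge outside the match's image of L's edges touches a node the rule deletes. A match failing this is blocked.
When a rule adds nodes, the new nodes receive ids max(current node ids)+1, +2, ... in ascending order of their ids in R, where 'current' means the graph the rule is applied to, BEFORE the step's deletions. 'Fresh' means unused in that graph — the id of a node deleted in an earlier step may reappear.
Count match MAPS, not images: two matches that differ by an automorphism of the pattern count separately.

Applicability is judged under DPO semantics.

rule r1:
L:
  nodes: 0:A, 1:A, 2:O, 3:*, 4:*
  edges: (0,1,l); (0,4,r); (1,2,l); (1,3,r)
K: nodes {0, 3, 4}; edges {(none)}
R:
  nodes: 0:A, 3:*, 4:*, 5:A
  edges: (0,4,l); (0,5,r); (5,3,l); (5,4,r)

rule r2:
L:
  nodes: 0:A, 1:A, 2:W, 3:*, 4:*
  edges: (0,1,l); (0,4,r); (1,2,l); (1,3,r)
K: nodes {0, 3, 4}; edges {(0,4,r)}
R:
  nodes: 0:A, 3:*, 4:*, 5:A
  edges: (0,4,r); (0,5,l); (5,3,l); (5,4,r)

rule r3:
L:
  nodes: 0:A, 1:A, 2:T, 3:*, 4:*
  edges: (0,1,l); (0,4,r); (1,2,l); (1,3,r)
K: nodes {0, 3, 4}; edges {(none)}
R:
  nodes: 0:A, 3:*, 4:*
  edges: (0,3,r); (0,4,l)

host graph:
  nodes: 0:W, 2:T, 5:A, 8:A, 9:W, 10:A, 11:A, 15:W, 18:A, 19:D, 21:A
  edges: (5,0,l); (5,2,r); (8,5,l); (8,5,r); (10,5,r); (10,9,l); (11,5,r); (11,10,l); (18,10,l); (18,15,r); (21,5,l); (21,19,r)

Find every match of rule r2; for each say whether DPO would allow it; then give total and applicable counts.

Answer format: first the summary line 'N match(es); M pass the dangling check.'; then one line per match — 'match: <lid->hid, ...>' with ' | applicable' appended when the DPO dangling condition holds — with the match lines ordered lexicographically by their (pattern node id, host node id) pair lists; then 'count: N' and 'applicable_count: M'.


2 match(es); 0 pass the dangling check.
match: 0->18, 1->10, 2->9, 3->5, 4->15
match: 0->21, 1->5, 2->0, 3->2, 4->19
count: 2
applicable_count: 0


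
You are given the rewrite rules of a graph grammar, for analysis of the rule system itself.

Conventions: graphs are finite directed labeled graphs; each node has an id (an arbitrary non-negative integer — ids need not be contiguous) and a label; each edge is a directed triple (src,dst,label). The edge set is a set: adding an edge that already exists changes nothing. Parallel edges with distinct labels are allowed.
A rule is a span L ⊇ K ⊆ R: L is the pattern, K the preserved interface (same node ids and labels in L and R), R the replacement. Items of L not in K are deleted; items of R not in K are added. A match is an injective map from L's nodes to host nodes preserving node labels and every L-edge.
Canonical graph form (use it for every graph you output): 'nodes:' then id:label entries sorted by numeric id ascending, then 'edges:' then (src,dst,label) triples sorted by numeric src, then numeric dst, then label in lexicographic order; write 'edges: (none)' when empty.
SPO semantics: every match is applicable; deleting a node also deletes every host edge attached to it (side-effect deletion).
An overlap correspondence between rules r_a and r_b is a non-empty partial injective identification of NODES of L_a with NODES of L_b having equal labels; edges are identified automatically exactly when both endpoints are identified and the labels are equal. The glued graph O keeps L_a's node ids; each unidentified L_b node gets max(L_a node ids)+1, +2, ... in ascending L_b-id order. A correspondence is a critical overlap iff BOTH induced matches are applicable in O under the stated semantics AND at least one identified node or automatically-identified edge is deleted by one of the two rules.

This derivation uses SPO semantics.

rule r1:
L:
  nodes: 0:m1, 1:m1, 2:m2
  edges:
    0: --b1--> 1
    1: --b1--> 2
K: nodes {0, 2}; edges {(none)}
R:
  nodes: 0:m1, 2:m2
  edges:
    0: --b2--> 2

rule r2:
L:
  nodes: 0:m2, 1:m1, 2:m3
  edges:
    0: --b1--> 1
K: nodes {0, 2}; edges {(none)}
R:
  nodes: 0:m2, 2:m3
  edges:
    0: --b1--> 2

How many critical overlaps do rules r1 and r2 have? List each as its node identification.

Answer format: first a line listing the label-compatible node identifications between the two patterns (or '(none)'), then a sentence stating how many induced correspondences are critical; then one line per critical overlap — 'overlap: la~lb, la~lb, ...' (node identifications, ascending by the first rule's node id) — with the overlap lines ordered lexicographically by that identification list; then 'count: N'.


label-compatible node identifications between L(r1) and L(r2): 0~1, 1~1, 2~0
4 of the induced correspondences are critical overlaps of r1 and r2.
overlap: 0~1
overlap: 0~1, 2~0
overlap: 1~1
overlap: 1~1, 2~0
count: 4


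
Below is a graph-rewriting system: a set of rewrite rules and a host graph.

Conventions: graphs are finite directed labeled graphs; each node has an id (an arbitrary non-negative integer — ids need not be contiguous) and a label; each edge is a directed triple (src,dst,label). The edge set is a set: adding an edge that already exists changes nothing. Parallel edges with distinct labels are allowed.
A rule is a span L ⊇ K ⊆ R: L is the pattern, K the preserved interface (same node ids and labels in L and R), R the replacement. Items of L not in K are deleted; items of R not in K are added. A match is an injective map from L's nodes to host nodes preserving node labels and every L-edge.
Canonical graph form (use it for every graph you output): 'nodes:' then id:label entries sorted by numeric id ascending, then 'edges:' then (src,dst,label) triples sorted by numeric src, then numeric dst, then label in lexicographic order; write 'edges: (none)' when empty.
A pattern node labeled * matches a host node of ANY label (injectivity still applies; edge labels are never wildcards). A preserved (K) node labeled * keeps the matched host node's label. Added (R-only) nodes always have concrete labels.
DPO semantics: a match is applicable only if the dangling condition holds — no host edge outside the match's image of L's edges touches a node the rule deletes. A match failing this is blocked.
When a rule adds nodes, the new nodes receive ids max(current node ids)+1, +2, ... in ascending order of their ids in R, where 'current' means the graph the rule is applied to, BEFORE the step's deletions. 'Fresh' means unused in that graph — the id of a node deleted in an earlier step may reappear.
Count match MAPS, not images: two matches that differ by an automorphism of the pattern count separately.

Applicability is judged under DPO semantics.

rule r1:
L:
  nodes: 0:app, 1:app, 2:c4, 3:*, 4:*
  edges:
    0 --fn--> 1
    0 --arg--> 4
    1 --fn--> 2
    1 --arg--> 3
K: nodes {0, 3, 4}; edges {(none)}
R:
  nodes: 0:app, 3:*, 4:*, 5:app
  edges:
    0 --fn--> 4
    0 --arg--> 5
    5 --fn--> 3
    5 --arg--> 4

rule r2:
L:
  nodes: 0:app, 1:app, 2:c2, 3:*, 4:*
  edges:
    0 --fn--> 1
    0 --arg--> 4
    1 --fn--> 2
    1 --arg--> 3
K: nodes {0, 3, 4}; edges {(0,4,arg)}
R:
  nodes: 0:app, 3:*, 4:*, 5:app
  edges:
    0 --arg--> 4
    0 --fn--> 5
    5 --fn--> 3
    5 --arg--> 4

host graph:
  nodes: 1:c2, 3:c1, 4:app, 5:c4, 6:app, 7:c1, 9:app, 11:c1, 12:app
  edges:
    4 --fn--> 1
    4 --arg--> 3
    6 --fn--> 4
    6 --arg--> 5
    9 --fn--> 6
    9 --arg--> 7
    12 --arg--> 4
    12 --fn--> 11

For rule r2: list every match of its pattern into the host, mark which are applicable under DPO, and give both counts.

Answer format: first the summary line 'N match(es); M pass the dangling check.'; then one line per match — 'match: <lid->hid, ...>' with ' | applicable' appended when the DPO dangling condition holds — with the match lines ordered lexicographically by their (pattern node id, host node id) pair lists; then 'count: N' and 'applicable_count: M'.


1 match(es); 0 pass the dangling check.
match: 0->6, 1->4, 2->1, 3->3, 4->5
count: 1
applicable_count: 0


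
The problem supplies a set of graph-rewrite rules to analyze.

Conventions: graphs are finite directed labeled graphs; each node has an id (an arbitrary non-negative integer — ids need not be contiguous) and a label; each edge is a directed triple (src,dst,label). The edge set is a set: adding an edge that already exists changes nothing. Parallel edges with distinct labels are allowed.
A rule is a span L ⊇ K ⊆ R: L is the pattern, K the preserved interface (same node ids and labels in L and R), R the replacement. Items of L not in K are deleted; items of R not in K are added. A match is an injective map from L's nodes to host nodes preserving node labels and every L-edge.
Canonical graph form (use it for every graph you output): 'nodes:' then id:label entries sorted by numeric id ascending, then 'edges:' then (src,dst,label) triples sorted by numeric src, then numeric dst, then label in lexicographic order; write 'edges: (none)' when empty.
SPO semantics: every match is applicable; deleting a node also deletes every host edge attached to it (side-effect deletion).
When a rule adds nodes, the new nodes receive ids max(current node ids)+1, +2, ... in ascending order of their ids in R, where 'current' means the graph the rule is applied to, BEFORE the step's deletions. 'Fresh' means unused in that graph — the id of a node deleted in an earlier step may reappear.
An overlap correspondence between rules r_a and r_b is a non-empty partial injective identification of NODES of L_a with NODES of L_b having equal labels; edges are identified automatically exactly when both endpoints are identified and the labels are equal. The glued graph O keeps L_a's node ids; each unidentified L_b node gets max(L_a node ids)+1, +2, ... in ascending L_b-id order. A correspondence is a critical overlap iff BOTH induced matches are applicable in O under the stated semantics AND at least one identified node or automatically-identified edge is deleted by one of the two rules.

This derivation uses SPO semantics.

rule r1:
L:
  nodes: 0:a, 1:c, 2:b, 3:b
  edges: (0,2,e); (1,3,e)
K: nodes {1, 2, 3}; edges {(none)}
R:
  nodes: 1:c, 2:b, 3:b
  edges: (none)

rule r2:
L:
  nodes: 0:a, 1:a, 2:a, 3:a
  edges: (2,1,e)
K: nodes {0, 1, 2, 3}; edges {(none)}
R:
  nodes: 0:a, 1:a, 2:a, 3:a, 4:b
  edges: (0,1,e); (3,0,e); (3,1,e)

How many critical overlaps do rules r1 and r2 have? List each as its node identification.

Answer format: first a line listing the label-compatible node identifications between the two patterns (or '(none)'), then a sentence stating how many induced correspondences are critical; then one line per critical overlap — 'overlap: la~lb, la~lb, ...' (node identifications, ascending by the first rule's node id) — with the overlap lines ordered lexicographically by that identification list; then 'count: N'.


label-compatible node identifications between L(r1) and L(r2): 0~0, 0~1, 0~2, 0~3
4 of the induced correspondences are critical overlaps of r1 and r2.
overlap: 0~0
overlap: 0~1
overlap: 0~2
overlap: 0~3
count: 4


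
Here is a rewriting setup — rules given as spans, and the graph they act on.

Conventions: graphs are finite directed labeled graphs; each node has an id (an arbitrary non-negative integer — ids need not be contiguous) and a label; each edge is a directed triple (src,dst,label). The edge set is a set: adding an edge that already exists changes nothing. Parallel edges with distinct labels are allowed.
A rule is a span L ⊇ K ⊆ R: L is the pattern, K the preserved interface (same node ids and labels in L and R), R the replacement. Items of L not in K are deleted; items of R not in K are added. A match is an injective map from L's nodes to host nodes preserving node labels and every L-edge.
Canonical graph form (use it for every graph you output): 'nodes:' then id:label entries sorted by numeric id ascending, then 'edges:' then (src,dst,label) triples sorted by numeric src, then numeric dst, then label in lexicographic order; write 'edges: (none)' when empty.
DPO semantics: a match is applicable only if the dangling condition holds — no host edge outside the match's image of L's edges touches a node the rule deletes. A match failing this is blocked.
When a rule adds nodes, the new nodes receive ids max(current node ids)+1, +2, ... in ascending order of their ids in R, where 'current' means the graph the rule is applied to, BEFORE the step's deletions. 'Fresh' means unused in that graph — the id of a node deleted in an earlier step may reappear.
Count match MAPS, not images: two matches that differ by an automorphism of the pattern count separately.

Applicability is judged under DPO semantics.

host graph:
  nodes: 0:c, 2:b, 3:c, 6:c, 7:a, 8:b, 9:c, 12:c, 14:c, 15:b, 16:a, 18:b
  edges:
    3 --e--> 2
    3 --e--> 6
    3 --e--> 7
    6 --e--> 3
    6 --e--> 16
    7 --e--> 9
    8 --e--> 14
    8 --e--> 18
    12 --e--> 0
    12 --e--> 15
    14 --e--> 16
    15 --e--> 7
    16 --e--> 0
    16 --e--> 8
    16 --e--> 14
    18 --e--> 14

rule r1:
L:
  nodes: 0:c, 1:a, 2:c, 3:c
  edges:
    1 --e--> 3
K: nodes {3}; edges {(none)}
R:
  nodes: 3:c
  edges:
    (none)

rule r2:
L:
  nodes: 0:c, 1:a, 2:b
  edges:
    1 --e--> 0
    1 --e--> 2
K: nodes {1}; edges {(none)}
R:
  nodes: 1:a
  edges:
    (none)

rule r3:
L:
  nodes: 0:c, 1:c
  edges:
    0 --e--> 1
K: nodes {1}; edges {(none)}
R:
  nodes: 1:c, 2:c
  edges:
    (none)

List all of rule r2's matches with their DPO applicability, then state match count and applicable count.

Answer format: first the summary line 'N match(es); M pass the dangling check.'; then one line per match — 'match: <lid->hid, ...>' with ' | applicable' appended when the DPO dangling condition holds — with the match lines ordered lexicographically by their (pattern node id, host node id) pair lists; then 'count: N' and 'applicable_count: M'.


2 match(es); 0 pass the dangling check.
match: 0->0, 1->16, 2->8
match: 0->14, 1->16, 2->8
count: 2
applicable_count: 0


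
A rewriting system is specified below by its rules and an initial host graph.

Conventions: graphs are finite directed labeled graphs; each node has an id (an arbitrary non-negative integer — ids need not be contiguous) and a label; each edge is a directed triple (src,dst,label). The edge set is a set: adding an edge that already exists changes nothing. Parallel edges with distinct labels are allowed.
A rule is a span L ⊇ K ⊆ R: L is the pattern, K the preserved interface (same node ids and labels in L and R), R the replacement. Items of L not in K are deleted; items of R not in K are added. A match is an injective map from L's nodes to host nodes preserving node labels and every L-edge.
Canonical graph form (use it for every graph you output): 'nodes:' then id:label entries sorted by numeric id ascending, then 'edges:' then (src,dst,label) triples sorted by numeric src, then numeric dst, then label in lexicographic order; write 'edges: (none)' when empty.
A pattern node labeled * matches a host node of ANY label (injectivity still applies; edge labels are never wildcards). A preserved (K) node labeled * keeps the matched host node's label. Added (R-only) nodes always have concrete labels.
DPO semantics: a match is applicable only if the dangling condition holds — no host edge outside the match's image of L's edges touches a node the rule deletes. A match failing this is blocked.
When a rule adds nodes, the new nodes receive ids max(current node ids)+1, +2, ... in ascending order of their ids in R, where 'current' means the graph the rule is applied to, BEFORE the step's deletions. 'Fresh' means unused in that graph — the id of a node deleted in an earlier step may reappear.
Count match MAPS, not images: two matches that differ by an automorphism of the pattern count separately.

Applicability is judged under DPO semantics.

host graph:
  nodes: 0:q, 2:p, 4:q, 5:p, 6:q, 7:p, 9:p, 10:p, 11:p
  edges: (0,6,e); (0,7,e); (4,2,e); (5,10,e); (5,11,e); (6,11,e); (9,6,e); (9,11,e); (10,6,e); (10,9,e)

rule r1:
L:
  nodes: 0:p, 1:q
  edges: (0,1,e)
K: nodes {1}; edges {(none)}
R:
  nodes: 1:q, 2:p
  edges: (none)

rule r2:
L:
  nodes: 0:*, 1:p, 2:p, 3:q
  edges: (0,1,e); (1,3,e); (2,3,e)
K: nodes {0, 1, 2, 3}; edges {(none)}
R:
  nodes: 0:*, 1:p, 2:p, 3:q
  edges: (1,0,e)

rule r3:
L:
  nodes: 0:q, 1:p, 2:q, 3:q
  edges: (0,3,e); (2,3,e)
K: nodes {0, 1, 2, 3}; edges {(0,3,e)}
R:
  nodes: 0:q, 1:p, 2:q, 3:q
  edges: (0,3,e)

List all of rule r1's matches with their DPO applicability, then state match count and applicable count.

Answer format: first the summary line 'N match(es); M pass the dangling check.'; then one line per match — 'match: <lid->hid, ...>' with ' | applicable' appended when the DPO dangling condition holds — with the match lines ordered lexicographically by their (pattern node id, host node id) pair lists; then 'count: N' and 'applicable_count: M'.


2 match(es); 0 pass the dangling check.
match: 0->9, 1->6
match: 0->10, 1->6
count: 2
applicable_count: 0


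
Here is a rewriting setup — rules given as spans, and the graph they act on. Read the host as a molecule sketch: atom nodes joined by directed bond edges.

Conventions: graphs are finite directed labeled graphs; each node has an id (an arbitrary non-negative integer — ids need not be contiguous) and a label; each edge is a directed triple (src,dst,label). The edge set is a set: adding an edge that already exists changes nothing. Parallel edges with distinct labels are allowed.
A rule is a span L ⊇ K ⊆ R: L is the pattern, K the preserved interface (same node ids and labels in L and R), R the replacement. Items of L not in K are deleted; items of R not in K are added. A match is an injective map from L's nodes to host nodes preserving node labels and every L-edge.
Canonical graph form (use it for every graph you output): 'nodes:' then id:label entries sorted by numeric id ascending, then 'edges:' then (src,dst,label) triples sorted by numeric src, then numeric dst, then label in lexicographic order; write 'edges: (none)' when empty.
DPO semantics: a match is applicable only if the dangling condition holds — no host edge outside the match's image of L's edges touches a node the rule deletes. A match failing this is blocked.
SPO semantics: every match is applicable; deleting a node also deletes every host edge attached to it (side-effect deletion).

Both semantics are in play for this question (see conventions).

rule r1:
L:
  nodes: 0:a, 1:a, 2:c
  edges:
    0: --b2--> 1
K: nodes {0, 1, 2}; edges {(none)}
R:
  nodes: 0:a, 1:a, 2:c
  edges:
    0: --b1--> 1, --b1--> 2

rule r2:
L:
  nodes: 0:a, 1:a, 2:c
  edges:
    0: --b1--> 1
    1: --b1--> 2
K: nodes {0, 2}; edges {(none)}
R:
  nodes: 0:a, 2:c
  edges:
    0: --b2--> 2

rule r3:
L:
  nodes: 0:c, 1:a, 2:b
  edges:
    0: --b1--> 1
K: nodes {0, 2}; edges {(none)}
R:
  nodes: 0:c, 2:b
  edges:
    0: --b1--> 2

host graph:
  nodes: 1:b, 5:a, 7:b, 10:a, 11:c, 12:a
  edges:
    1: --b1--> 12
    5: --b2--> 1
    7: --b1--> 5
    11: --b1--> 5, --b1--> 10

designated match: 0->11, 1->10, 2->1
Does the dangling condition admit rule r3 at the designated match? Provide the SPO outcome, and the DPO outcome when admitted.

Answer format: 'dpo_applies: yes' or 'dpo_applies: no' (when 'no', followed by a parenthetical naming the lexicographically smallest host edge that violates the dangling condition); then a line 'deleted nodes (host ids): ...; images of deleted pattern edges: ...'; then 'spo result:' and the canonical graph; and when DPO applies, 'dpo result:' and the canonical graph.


dpo_applies: yes
deleted nodes (host ids): 10; images of deleted pattern edges: (11,10,b1)
spo result:
nodes: 1:b, 5:a, 7:b, 11:c, 12:a
edges: (1,12,b1); (5,1,b2); (7,5,b1); (11,1,b1); (11,5,b1)
dpo result:
nodes: 1:b, 5:a, 7:b, 11:c, 12:a
edges: (1,12,b1); (5,1,b2); (7,5,b1); (11,1,b1); (11,5,b1)


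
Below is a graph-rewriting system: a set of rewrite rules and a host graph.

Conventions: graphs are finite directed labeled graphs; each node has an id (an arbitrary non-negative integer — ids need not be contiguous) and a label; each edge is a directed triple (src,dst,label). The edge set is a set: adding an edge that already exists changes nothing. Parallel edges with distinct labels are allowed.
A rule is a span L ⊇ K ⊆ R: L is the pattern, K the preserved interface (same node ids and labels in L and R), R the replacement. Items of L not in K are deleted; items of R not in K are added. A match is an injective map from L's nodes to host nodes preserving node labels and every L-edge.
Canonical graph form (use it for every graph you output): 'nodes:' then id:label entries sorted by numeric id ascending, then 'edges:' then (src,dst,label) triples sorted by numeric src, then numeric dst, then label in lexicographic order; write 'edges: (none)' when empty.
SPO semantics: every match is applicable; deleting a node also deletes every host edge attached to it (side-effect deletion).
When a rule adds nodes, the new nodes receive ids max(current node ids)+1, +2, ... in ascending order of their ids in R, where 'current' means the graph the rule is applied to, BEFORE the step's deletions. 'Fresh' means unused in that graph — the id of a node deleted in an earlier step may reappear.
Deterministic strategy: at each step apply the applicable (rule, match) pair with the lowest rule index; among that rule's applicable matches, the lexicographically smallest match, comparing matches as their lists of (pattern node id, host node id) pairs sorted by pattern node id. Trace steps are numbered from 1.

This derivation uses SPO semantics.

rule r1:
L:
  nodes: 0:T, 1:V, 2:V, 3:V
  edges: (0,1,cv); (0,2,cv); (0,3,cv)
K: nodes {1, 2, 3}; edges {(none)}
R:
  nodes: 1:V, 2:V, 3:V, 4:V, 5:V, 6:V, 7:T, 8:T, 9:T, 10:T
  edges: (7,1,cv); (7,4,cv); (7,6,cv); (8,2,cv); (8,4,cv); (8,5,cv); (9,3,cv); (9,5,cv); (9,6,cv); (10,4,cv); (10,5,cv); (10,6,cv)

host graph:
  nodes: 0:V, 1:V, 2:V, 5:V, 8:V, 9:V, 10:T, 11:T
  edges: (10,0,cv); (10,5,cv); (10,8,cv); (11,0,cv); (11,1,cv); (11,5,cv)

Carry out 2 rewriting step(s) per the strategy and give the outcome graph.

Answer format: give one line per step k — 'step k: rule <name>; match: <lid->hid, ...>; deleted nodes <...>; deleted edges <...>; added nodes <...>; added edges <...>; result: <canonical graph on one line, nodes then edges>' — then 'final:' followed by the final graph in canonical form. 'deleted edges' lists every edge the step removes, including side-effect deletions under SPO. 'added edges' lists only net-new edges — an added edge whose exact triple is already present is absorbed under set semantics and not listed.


step 1: rule r1; match: 0->10, 1->0, 2->5, 3->8; deleted nodes 10; deleted edges (10,0,cv); (10,5,cv); (10,8,cv); added nodes 12, 13, 14, 15, 16, 17, 18; added edges (15,0,cv); (15,12,cv); (15,14,cv); (16,5,cv); (16,12,cv); (16,13,cv); (17,8,cv); (17,13,cv); (17,14,cv); (18,12,cv); (18,13,cv); (18,14,cv); result: nodes: 0:V, 1:V, 2:V, 5:V, 8:V, 9:V, 11:T, 12:V, 13:V, 14:V, 15:T, 16:T, 17:T, 18:T edges: (11,0,cv); (11,1,cv); (11,5,cv); (15,0,cv); (15,12,cv); (15,14,cv); (16,5,cv); (16,12,cv); (16,13,cv); (17,8,cv); (17,13,cv); (17,14,cv); (18,12,cv); (18,13,cv); (18,14,cv)
step 2: rule r1; match: 0->11, 1->0, 2->1, 3->5; deleted nodes 11; deleted edges (11,0,cv); (11,1,cv); (11,5,cv); added nodes 19, 20, 21, 22, 23, 24, 25; added edges (22,0,cv); (22,19,cv); (22,21,cv); (23,1,cv); (23,19,cv); (23,20,cv); (24,5,cv); (24,20,cv); (24,21,cv); (25,19,cv); (25,20,cv); (25,21,cv); result: nodes: 0:V, 1:V, 2:V, 5:V, 8:V, 9:V, 12:V, 13:V, 14:V, 15:T, 16:T, 17:T, 18:T, 19:V, 20:V, 21:V, 22:T, 23:T, 24:T, 25:T edges: (15,0,cv); (15,12,cv); (15,14,cv); (16,5,cv); (16,12,cv); (16,13,cv); (17,8,cv); (17,13,cv); (17,14,cv); (18,12,cv); (18,13,cv); (18,14,cv); (22,0,cv); (22,19,cv); (22,21,cv); (23,1,cv); (23,19,cv); (23,20,cv); (24,5,cv); (24,20,cv); (24,21,cv); (25,19,cv); (25,20,cv); (25,21,cv)
final:
nodes: 0:V, 1:V, 2:V, 5:V, 8:V, 9:V, 12:V, 13:V, 14:V, 15:T, 16:T, 17:T, 18:T, 19:V, 20:V, 21:V, 22:T, 23:T, 24:T, 25:T
edges: (15,0,cv); (15,12,cv); (15,14,cv); (16,5,cv); (16,12,cv); (16,13,cv); (17,8,cv); (17,13,cv); (17,14,cv); (18,12,cv); (18,13,cv); (18,14,cv); (22,0,cv); (22,19,cv); (22,21,cv); (23,1,cv); (23,19,cv); (23,20,cv); (24,5,cv); (24,20,cv); (24,21,cv); (25,19,cv); (25,20,cv); (25,21,cv)


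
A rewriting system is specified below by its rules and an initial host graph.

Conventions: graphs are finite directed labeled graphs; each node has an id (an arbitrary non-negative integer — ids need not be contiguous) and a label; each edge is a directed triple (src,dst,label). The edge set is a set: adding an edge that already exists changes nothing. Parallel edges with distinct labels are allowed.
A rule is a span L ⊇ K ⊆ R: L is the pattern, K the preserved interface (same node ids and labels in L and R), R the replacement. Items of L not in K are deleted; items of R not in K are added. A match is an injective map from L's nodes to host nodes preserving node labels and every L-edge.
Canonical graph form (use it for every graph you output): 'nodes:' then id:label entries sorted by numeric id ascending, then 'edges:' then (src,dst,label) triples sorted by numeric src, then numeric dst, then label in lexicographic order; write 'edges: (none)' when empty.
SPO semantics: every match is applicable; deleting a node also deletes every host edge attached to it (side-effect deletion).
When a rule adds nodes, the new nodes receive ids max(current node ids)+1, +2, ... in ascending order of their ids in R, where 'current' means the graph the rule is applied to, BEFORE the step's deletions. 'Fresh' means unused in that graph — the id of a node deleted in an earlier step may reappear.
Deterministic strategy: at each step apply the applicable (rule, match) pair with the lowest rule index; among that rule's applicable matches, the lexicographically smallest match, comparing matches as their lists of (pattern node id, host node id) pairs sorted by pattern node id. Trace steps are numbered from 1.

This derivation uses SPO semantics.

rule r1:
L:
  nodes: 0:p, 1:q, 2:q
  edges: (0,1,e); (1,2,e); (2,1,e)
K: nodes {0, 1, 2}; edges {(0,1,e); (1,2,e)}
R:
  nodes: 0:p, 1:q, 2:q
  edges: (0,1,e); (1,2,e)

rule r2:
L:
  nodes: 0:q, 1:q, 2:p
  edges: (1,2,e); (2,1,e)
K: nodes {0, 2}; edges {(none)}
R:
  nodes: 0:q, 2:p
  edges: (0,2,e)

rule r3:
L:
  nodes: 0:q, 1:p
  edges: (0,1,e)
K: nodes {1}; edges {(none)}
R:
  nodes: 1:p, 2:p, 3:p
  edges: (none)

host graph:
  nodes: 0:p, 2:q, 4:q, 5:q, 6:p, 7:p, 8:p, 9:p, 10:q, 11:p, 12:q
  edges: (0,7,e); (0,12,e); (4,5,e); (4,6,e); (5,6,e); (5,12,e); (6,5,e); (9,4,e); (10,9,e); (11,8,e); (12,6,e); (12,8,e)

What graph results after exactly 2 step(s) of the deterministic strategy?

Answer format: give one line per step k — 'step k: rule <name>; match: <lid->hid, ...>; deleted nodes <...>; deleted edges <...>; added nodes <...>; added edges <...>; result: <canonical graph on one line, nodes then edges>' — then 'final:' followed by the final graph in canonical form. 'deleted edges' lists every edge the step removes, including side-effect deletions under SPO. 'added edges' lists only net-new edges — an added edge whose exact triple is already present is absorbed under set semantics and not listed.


step 1: rule r2; match: 0->2, 1->5, 2->6; deleted nodes 5; deleted edges (4,5,e); (5,6,e); (5,12,e); (6,5,e); added nodes (none); added edges (2,6,e); result: nodes: 0:p, 2:q, 4:q, 6:p, 7:p, 8:p, 9:p, 10:q, 11:p, 12:q edges: (0,7,e); (0,12,e); (2,6,e); (4,6,e); (9,4,e); (10,9,e); (11,8,e); (12,6,e); (12,8,e)
step 2: rule r3; match: 0->2, 1->6; deleted nodes 2; deleted edges (2,6,e); added nodes 13, 14; added edges (none); result: nodes: 0:p, 4:q, 6:p, 7:p, 8:p, 9:p, 10:q, 11:p, 12:q, 13:p, 14:p edges: (0,7,e); (0,12,e); (4,6,e); (9,4,e); (10,9,e); (11,8,e); (12,6,e); (12,8,e)
final:
nodes: 0:p, 4:q, 6:p, 7:p, 8:p, 9:p, 10:q, 11:p, 12:q, 13:p, 14:p
edges: (0,7,e); (0,12,e); (4,6,e); (9,4,e); (10,9,e); (11,8,e); (12,6,e); (12,8,e)


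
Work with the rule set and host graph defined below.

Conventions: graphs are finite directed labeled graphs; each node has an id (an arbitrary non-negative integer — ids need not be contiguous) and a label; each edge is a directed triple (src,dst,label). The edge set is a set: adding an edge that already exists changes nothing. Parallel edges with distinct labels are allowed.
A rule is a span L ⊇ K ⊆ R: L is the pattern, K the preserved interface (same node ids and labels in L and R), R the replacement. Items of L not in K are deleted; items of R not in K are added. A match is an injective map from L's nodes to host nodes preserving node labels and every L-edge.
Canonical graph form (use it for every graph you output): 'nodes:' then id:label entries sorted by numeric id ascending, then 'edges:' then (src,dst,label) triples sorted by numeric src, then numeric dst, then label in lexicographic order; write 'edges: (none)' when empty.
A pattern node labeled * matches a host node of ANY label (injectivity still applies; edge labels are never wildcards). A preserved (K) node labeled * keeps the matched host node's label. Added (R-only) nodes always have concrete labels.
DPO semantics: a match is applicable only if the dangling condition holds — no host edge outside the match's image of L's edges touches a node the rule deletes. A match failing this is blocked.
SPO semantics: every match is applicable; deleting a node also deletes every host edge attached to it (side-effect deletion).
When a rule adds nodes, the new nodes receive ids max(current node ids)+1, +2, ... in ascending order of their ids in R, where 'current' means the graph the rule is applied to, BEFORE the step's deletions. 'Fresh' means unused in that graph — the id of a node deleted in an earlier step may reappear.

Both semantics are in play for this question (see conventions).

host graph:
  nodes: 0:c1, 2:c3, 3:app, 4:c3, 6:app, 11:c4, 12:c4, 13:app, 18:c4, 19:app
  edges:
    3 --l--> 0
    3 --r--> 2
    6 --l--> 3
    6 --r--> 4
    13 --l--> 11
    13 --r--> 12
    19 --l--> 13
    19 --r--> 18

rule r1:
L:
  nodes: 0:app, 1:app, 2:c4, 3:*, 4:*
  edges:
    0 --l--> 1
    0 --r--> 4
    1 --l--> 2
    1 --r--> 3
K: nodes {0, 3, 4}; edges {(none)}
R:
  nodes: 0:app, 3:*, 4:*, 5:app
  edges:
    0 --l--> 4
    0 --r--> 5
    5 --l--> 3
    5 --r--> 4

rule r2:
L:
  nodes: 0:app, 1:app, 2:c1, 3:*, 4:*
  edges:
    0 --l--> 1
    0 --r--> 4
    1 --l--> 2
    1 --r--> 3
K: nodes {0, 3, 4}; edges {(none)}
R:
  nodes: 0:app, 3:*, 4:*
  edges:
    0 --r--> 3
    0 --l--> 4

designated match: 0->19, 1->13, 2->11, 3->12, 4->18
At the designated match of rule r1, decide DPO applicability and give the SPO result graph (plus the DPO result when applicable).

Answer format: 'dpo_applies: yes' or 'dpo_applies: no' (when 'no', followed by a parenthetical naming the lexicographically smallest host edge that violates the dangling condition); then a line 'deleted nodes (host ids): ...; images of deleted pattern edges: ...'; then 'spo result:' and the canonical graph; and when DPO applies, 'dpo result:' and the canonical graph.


dpo_applies: yes
deleted nodes (host ids): 11, 13; images of deleted pattern edges: (13,11,l); (13,12,r); (19,13,l); (19,18,r)
spo result:
nodes: 0:c1, 2:c3, 3:app, 4:c3, 6:app, 12:c4, 18:c4, 19:app, 20:app
edges: (3,0,l); (3,2,r); (6,3,l); (6,4,r); (19,18,l); (19,20,r); (20,12,l); (20,18,r)
dpo result:
nodes: 0:c1, 2:c3, 3:app, 4:c3, 6:app, 12:c4, 18:c4, 19:app, 20:app
edges: (3,0,l); (3,2,r); (6,3,l); (6,4,r); (19,18,l); (19,20,r); (20,12,l); (20,18,r)
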